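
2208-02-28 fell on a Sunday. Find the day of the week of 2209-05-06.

Saturday

February 2208: 29 − 28 = 1 day remains (2208 is a leap year, so February has 29 days).
Then 14 full months totalling 426 days.
May 1–6, 2209: 6 days.
Total: 1 + 426 + 6 = 433 days.
433 mod 7 = 6, so 6 days after Sunday is Saturday.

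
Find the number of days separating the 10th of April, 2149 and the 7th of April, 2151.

April 10, 2149 → April 10, 2150: 365 days.
April 2150: 30 − 10 = 20 days remain.
Then 11 full months totalling 335 days.
April 1–7, 2151: 7 days.
Residual: 362 days.
Total: 727 days.

727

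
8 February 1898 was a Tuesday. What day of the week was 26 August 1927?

Day-of-year of February 8, 1898: 39.
Day-of-year of August 26, 1927: 238.
1898 has 365 days, so 365 − 39 = 326 days remain in 1898.
Full years 1899–1926: 22 common + 6 leap = 22×365 + 6×366 = 10226 days.
Total: 326 + 10226 + 238 = 10790 days.
10790 mod 7 = 3, so 3 days after Tuesday is Friday.

Friday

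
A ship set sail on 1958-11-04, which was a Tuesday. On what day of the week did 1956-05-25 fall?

Friday

Count forward from the earlier date (May 25, 1956) to the later (November 4, 1958):
May 1956: 31 − 25 = 6 days remain.
Then 29 full months totalling 883 days.
November 1–4, 1958: 4 days.
Total: 6 + 883 + 4 = 893 days.
893 mod 7 = 4, so 4 days before Tuesday is Friday.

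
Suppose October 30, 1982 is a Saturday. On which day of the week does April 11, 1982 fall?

Count forward from the earlier date (April 11, 1982) to the later (October 30, 1982):
April 1982: 30 − 11 = 19 days remain.
Then May (31), June (30), July (31), August (31), September (30): 31 + 30 + 31 + 31 + 30 = 153 days.
October 1–30, 1982: 30 days.
Total: 19 + 153 + 30 = 202 days.
202 mod 7 = 6, so 6 days before Saturday is Sunday.

Sunday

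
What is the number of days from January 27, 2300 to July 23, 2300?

January 2300: 31 − 27 = 4 days remain.
Then February 2300 (28), March (31), April (30), May (31), June (30): 28 + 31 + 30 + 31 + 30 = 150 days.
July 1–23, 2300: 23 days.
Total: 4 + 150 + 23 = 177 days.

177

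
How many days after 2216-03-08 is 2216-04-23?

46

March 2216: 31 − 8 = 23 days remain.
April 1–23, 2216: 23 days.
Total: 23 + 23 = 46 days.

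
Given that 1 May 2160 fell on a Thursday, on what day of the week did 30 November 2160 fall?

May 2160: 31 − 1 = 30 days remain.
Then June (30), July (31), August (31), September (30), October (31): 30 + 31 + 31 + 30 + 31 = 153 days.
November 1–30, 2160: 30 days.
Total: 30 + 153 + 30 = 213 days.
213 mod 7 = 3, so 3 days after Thursday is Sunday.

Sunday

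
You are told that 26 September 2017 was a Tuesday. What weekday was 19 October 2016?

Wednesday

Count forward from the earlier date (October 19, 2016) to the later (September 26, 2017):
October 2016: 31 − 19 = 12 days remain.
Then 10 full months totalling 304 days.
September 1–26, 2017: 26 days.
Residual: 342 days.
Total: 342 days.
342 mod 7 = 6, so 6 days before Tuesday is Wednesday.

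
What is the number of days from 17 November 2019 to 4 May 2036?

Day-of-year of November 17, 2019: 321.
Day-of-year of May 4, 2036: 125.
2019 has 365 days, so 365 − 321 = 44 days remain in 2019.
Full years 2020–2035: 12 common + 4 leap = 12×365 + 4×366 = 5844 days.
Total: 44 + 5844 + 125 = 6013 days.

6013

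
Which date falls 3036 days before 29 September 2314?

7 June 2306

Count 3036 days before September 29, 2314:
From June 7, 2306 to June 7, 2314: 8 years, of which 2 contain a Feb 29 — 6×365 + 2×366 = 2922 days.
June 2314: 30 − 7 = 23 days remain.
Then July (31), August (31): 31 + 31 = 62 days.
September 1–29, 2314: 29 days.
Residual: 114 days.
Total: 3036 days.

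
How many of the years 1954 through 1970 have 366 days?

Years divisible by 4 in [1954, 1970]: 1956, 1960, 1964, 1968.
No century exceptions apply. Count: 4.

4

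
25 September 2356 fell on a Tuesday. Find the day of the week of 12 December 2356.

September 2356: 30 − 25 = 5 days remain.
Then October (31), November (30): 31 + 30 = 61 days.
December 1–12, 2356: 12 days.
Total: 5 + 61 + 12 = 78 days.
78 mod 7 = 1, so 1 day after Tuesday is Wednesday.

Wednesday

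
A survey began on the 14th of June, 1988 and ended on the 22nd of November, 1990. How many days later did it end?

June 14, 1988 → June 14, 1989: 365 days.
June 14, 1989 → June 14, 1990: 365 days.
June 1990: 30 − 14 = 16 days remain.
Then July (31), August (31), September (30), October (31): 31 + 31 + 30 + 31 = 123 days.
November 1–22, 1990: 22 days.
Residual: 161 days.
Total: 891 days.

891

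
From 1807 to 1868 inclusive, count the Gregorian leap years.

16

Years divisible by 4: 1808, 1812, …, 1868 — 16 in all.
No century exceptions apply. Count: 16.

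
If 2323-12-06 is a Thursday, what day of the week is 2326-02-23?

Tuesday

December 6, 2323 → December 6, 2324: 366 days (2324 is a leap year).
December 6, 2324 → December 6, 2325: 365 days.
December 2325: 31 − 6 = 25 days remain.
Then January (31): 31 days.
February 1–23, 2326: 23 days (2326 is not a leap year).
Residual: 79 days.
Total: 810 days.
810 mod 7 = 5, so 5 days after Thursday is Tuesday.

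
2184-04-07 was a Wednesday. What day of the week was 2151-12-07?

Count forward from the earlier date (December 7, 2151) to the later (April 7, 2184):
Day-of-year of December 7, 2151: 341.
Day-of-year of April 7, 2184: 98.
2151 has 365 days, so 365 − 341 = 24 days remain in 2151.
Full years 2152–2183: 24 common + 8 leap = 24×365 + 8×366 = 11688 days.
Total: 24 + 11688 + 98 = 11810 days.
11810 mod 7 = 1, so 1 day before Wednesday is Tuesday.

Tuesday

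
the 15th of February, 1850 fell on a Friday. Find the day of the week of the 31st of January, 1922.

Tuesday

From February 15, 1850 to February 15, 1921: 71 years, of which 17 contain a Feb 29 — 54×365 + 17×366 = 25932 days.
(1900 is not a leap year (divisible by 100 but not 400).)
February 1921: 28 − 15 = 13 days remain (1921 is not a leap year, so February has 28 days).
Then 10 full months totalling 306 days.
January 1–31, 1922: 31 days.
Residual: 350 days.
Total: 26282 days.
26282 mod 7 = 4, so 4 days after Friday is Tuesday.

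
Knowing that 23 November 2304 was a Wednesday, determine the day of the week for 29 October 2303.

Count forward from the earlier date (October 29, 2303) to the later (November 23, 2304):
Day-of-year of October 29, 2303: 302.
Day-of-year of November 23, 2304: 328.
2303 has 365 days, so 365 − 302 = 63 days remain in 2303.
Total: 63 + 328 = 391 days.
391 mod 7 = 6, so 6 days before Wednesday is Thursday.

Thursday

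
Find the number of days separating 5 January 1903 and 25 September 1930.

10125

Day-of-year of January 5, 1903: 5.
Day-of-year of September 25, 1930: 268.
1903 has 365 days, so 365 − 5 = 360 days remain in 1903.
Full years 1904–1929: 19 common + 7 leap = 19×365 + 7×366 = 9497 days.
Total: 360 + 9497 + 268 = 10125 days.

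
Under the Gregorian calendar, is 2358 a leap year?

2358 is not a leap year.

No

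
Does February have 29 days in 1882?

1882 is not a leap year.

No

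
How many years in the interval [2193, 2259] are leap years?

15

Years divisible by 4: 2196, 2200, …, 2256 — 16 in all.
Of these, 2200 is divisible by 100 but not 400, so not leap.
Leap years: 16 − 1 = 15.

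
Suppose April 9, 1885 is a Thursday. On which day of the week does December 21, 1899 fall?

From April 9, 1885 to April 9, 1899: 14 years, of which 3 contain a Feb 29 — 11×365 + 3×366 = 5113 days.
April 1899: 30 − 9 = 21 days remain.
Then May (31), June (30), July (31), August (31), September (30), October (31), November (30): 31 + 30 + 31 + 31 + 30 + 31 + 30 = 214 days.
December 1–21, 1899: 21 days.
Residual: 256 days.
Total: 5369 days.
5369 is a multiple of 7, so December 21, 1899 falls on the same weekday: Thursday.

Thursday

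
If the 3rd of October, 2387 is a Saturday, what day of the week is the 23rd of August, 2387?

Count forward from the earlier date (August 23, 2387) to the later (October 3, 2387):
August 2387: 31 − 23 = 8 days remain.
Then September (30): 30 days.
October 1–3, 2387: 3 days.
Total: 8 + 30 + 3 = 41 days.
41 mod 7 = 6, so 6 days before Saturday is Sunday.

Sunday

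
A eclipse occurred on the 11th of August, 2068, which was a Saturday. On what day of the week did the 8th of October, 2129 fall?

Day-of-year of August 11, 2068: 224.
Day-of-year of October 8, 2129: 281.
2068 has 366 days, so 366 − 224 = 142 days remain in 2068.
Full years 2069–2128: 46 common + 14 leap = 46×365 + 14×366 = 21914 days.
Total: 142 + 21914 + 281 = 22337 days.
22337 is a multiple of 7, so the 8th of October, 2129 falls on the same weekday: Saturday.

Saturday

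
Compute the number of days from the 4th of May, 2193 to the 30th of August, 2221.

10344

From May 4, 2193 to May 4, 2221: 28 years, of which 6 contain a Feb 29 — 22×365 + 6×366 = 10226 days.
(2200 is not a leap year (divisible by 100 but not 400).)
May 2221: 31 − 4 = 27 days remain.
Then June (30), July (31): 30 + 31 = 61 days.
August 1–30, 2221: 30 days.
Residual: 118 days.
Total: 10344 days.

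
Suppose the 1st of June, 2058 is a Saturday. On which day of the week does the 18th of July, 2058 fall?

Thursday

June 2058: 30 − 1 = 29 days remain.
July 1–18, 2058: 18 days.
Total: 29 + 18 = 47 days.
47 mod 7 = 5, so 5 days after Saturday is Thursday.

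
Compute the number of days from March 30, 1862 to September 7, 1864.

892

March 30, 1862 → March 30, 1863: 365 days.
March 30, 1863 → March 30, 1864: 366 days (1864 is a leap year).
March 1864: 31 − 30 = 1 day remains.
Then April (30), May (31), June (30), July (31), August (31): 30 + 31 + 30 + 31 + 31 = 153 days.
September 1–7, 1864: 7 days.
Residual: 161 days.
Total: 892 days.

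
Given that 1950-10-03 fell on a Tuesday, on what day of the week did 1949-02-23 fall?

Wednesday

Count forward from the earlier date (February 23, 1949) to the later (October 3, 1950):
February 23, 1949 → February 23, 1950: 365 days.
February 1950: 28 − 23 = 5 days remain (1950 is not a leap year, so February has 28 days).
Then March (31), April (30), May (31), June (30), July (31), August (31), September (30): 31 + 30 + 31 + 30 + 31 + 31 + 30 = 214 days.
October 1–3, 1950: 3 days.
Residual: 222 days.
Total: 587 days.
587 mod 7 = 6, so 6 days before Tuesday is Wednesday.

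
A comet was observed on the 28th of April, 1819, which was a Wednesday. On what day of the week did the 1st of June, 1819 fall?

April 1819: 30 − 28 = 2 days remain.
Then May (31): 31 days.
June 1, 1819: 1 day.
Total: 2 + 31 + 1 = 34 days.
34 mod 7 = 6, so 6 days after Wednesday is Tuesday.

Tuesday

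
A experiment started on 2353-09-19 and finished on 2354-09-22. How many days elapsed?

368

September 19, 2353 → September 19, 2354: 365 days.
Within September 2354: 22 − 19 = 3 days.
Total: 368 days.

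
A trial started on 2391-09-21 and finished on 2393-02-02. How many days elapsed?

September 2391: 30 − 21 = 9 days remain.
Then 16 full months totalling 489 days.
February 1–2, 2393: 2 days (2393 is not a leap year).
Total: 9 + 489 + 2 = 500 days.

500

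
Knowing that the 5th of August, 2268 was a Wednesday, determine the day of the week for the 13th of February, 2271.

August 5, 2268 → August 5, 2269: 365 days.
August 5, 2269 → August 5, 2270: 365 days.
August 2270: 31 − 5 = 26 days remain.
Then September (30), October (31), November (30), December (31), January (31): 30 + 31 + 30 + 31 + 31 = 153 days.
February 1–13, 2271: 13 days (2271 is not a leap year).
Residual: 192 days.
Total: 922 days.
922 mod 7 = 5, so 5 days after Wednesday is Monday.

Monday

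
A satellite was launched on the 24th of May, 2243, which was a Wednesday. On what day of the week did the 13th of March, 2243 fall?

Count forward from the earlier date (March 13, 2243) to the later (May 24, 2243):
March 2243: 31 − 13 = 18 days remain.
Then April (30): 30 days.
May 1–24, 2243: 24 days.
Total: 18 + 30 + 24 = 72 days.
72 mod 7 = 2, so 2 days before Wednesday is Monday.

Monday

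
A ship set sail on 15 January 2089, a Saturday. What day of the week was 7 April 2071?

Count forward from the earlier date (April 7, 2071) to the later (January 15, 2089):
Day-of-year of April 7, 2071: 97.
Day-of-year of January 15, 2089: 15.
2071 has 365 days, so 365 − 97 = 268 days remain in 2071.
Full years 2072–2088: 12 common + 5 leap = 12×365 + 5×366 = 6210 days.
Total: 268 + 6210 + 15 = 6493 days.
6493 mod 7 = 4, so 4 days before Saturday is Tuesday.

Tuesday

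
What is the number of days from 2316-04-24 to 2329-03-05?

Day-of-year of April 24, 2316: 115.
Day-of-year of March 5, 2329: 64.
2316 has 366 days, so 366 − 115 = 251 days remain in 2316.
Full years 2317–2328: 9 common + 3 leap = 9×365 + 3×366 = 4383 days.
Total: 251 + 4383 + 64 = 4698 days.

4698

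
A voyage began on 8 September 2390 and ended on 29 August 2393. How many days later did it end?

September 8, 2390 → September 8, 2391: 365 days.
September 8, 2391 → September 8, 2392: 366 days (2392 is a leap year).
September 2392: 30 − 8 = 22 days remain.
Then 10 full months totalling 304 days.
August 1–29, 2393: 29 days.
Residual: 355 days.
Total: 1086 days.

1086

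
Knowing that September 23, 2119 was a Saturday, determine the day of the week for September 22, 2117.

Count forward from the earlier date (September 22, 2117) to the later (September 23, 2119):
September 22, 2117 → September 22, 2118: 365 days.
September 22, 2118 → September 22, 2119: 365 days.
Within September 2119: 23 − 22 = 1 day.
Total: 731 days.
731 mod 7 = 3, so 3 days before Saturday is Wednesday.

Wednesday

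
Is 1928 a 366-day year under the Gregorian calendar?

Yes

1928 is a leap year.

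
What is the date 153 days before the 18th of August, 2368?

the 18th of March, 2368

Count 153 days before August 18, 2368:
March 2368: 31 − 18 = 13 days remain.
Then April (30), May (31), June (30), July (31): 30 + 31 + 30 + 31 = 122 days.
August 1–18, 2368: 18 days.
Total: 13 + 122 + 18 = 153 days.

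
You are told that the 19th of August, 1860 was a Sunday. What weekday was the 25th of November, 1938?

Day-of-year of August 19, 1860: 232.
Day-of-year of November 25, 1938: 329.
1860 has 366 days, so 366 − 232 = 134 days remain in 1860.
Full years 1861–1937: 59 common + 18 leap = 59×365 + 18×366 = 28123 days.
Total: 134 + 28123 + 329 = 28586 days.
28586 mod 7 = 5, so 5 days after Sunday is Friday.

Friday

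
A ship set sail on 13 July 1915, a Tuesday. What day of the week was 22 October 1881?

Saturday

Count forward from the earlier date (October 22, 1881) to the later (July 13, 1915):
From October 22, 1881 to October 22, 1914: 33 years, of which 7 contain a Feb 29 — 26×365 + 7×366 = 12052 days.
(1900 is not a leap year (divisible by 100 but not 400).)
October 1914: 31 − 22 = 9 days remain.
Then November (30), December (31), January (31), February 1915 (28), March (31), April (30), May (31), June (30): 30 + 31 + 31 + 28 + 31 + 30 + 31 + 30 = 242 days.
July 1–13, 1915: 13 days.
Residual: 264 days.
Total: 12316 days.
12316 mod 7 = 3, so 3 days before Tuesday is Saturday.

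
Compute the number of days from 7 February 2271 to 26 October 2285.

From February 7, 2271 to February 7, 2285: 14 years, of which 4 contain a Feb 29 — 10×365 + 4×366 = 5114 days.
February 2285: 28 − 7 = 21 days remain (2285 is not a leap year, so February has 28 days).
Then March (31), April (30), May (31), June (30), July (31), August (31), September (30): 31 + 30 + 31 + 30 + 31 + 31 + 30 = 214 days.
October 1–26, 2285: 26 days.
Residual: 261 days.
Total: 5375 days.

5375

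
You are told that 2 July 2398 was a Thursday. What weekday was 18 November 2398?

July 2398: 31 − 2 = 29 days remain.
Then August (31), September (30), October (31): 31 + 30 + 31 = 92 days.
November 1–18, 2398: 18 days.
Total: 29 + 92 + 18 = 139 days.
139 mod 7 = 6, so 6 days after Thursday is Wednesday.

Wednesday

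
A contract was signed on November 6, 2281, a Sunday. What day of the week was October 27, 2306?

Saturday

From November 6, 2281 to November 6, 2305: 24 years, of which 5 contain a Feb 29 — 19×365 + 5×366 = 8765 days.
(2300 is not a leap year (divisible by 100 but not 400).)
November 2305: 30 − 6 = 24 days remain.
Then 10 full months totalling 304 days.
October 1–27, 2306: 27 days.
Residual: 355 days.
Total: 9120 days.
9120 mod 7 = 6, so 6 days after Sunday is Saturday.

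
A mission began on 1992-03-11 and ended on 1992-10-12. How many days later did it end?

215

March 1992: 31 − 11 = 20 days remain.
Then April (30), May (31), June (30), July (31), August (31), September (30): 30 + 31 + 30 + 31 + 31 + 30 = 183 days.
October 1–12, 1992: 12 days.
Total: 20 + 183 + 12 = 215 days.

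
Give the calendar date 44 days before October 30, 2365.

September 16, 2365

Count 44 days before October 30, 2365:
September 2365: 30 − 16 = 14 days remain.
October 1–30, 2365: 30 days.
Total: 14 + 30 = 44 days.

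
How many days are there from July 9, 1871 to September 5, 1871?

58

July 1871: 31 − 9 = 22 days remain.
Then August (31): 31 days.
September 1–5, 1871: 5 days.
Total: 22 + 31 + 5 = 58 days.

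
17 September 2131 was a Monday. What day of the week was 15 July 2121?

Count forward from the earlier date (July 15, 2121) to the later (September 17, 2131):
Day-of-year of July 15, 2121: 196.
Day-of-year of September 17, 2131: 260.
2121 has 365 days, so 365 − 196 = 169 days remain in 2121.
Full years 2122–2130: 7 common + 2 leap = 7×365 + 2×366 = 3287 days.
Total: 169 + 3287 + 260 = 3716 days.
3716 mod 7 = 6, so 6 days before Monday is Tuesday.

Tuesday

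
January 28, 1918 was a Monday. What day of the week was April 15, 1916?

Saturday

Count forward from the earlier date (April 15, 1916) to the later (January 28, 1918):
April 15, 1916 → April 15, 1917: 365 days.
April 1917: 30 − 15 = 15 days remain.
Then May (31), June (30), July (31), August (31), September (30), October (31), November (30), December (31): 31 + 30 + 31 + 31 + 30 + 31 + 30 + 31 = 245 days.
January 1–28, 1918: 28 days.
Residual: 288 days.
Total: 653 days.
653 mod 7 = 2, so 2 days before Monday is Saturday.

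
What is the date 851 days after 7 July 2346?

4 November 2348

Count 851 days after July 7, 2346:
Day-of-year of July 7, 2346: 188.
Day-of-year of November 4, 2348: 309.
2346 has 365 days, so 365 − 188 = 177 days remain in 2346.
Full years: 2347: 365. Sum = 365.
Total: 177 + 365 + 309 = 851 days.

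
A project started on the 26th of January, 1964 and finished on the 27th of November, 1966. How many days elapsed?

Day-of-year of January 26, 1964: 26.
Day-of-year of November 27, 1966: 331.
1964 has 366 days, so 366 − 26 = 340 days remain in 1964.
Full years: 1965: 365. Sum = 365.
Total: 340 + 365 + 331 = 1036 days.

1036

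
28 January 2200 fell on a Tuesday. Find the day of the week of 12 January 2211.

Saturday

From January 28, 2200 to January 28, 2210: 10 years, of which 2 contain a Feb 29 — 8×365 + 2×366 = 3652 days.
(2200 is not a leap year (divisible by 100 but not 400).)
January 2210: 31 − 28 = 3 days remain.
Then 11 full months totalling 334 days.
January 1–12, 2211: 12 days.
Residual: 349 days.
Total: 4001 days.
4001 mod 7 = 4, so 4 days after Tuesday is Saturday.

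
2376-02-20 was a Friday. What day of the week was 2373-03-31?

Saturday

Count forward from the earlier date (March 31, 2373) to the later (February 20, 2376):
March 31, 2373 → March 31, 2374: 365 days.
March 31, 2374 → March 31, 2375: 365 days.
March 2375: 31 − 31 = 0 days remain.
Then 10 full months totalling 306 days.
February 1–20, 2376: 20 days (2376 is a leap year).
Residual: 326 days.
Total: 1056 days.
1056 mod 7 = 6, so 6 days before Friday is Saturday.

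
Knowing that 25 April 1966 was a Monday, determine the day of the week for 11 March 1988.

From April 25, 1966 to April 25, 1987: 21 years, of which 5 contain a Feb 29 — 16×365 + 5×366 = 7670 days.
April 1987: 30 − 25 = 5 days remain.
Then 10 full months totalling 305 days.
March 1–11, 1988: 11 days.
Residual: 321 days.
Total: 7991 days.
7991 mod 7 = 4, so 4 days after Monday is Friday.

Friday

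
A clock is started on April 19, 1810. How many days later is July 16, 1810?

88

April 1810: 30 − 19 = 11 days remain.
Then May (31), June (30): 31 + 30 = 61 days.
July 1–16, 1810: 16 days.
Total: 11 + 61 + 16 = 88 days.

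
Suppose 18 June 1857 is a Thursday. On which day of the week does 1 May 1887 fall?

From June 18, 1857 to June 18, 1886: 29 years, of which 7 contain a Feb 29 — 22×365 + 7×366 = 10592 days.
June 1886: 30 − 18 = 12 days remain.
Then 10 full months totalling 304 days.
May 1, 1887: 1 day.
Residual: 317 days.
Total: 10909 days.
10909 mod 7 = 3, so 3 days after Thursday is Sunday.

Sunday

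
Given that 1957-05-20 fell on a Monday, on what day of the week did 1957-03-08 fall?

Friday

Count forward from the earlier date (March 8, 1957) to the later (May 20, 1957):
March 1957: 31 − 8 = 23 days remain.
Then April (30): 30 days.
May 1–20, 1957: 20 days.
Total: 23 + 30 + 20 = 73 days.
73 mod 7 = 3, so 3 days before Monday is Friday.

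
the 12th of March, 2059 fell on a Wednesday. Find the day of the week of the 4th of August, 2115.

Day-of-year of March 12, 2059: 71.
Day-of-year of August 4, 2115: 216.
2059 has 365 days, so 365 − 71 = 294 days remain in 2059.
Full years 2060–2114: 42 common + 13 leap = 42×365 + 13×366 = 20088 days.
Total: 294 + 20088 + 216 = 20598 days.
20598 mod 7 = 4, so 4 days after Wednesday is Sunday.

Sunday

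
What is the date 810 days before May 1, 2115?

February 10, 2113

Count 810 days before May 1, 2115:
February 10, 2113 → February 10, 2114: 365 days.
February 10, 2114 → February 10, 2115: 365 days.
February 2115: 28 − 10 = 18 days remain (2115 is not a leap year, so February has 28 days).
Then March (31), April (30): 31 + 30 = 61 days.
May 1, 2115: 1 day.
Residual: 80 days.
Total: 810 days.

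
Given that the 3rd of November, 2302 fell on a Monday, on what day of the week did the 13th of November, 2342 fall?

Friday

From November 3, 2302 to November 3, 2342: 40 years, of which 10 contain a Feb 29 — 30×365 + 10×366 = 14610 days.
Within November 2342: 13 − 3 = 10 days.
Total: 14620 days.
14620 mod 7 = 4, so 4 days after Monday is Friday.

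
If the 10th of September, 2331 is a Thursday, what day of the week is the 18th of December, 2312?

Wednesday

Count forward from the earlier date (December 18, 2312) to the later (September 10, 2331):
From December 18, 2312 to December 18, 2330: 18 years, of which 4 contain a Feb 29 — 14×365 + 4×366 = 6574 days.
December 2330: 31 − 18 = 13 days remain.
Then January (31), February 2331 (28), March (31), April (30), May (31), June (30), July (31), August (31): 31 + 28 + 31 + 30 + 31 + 30 + 31 + 31 = 243 days.
September 1–10, 2331: 10 days.
Residual: 266 days.
Total: 6840 days.
6840 mod 7 = 1, so 1 day before Thursday is Wednesday.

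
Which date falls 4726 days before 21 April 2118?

13 May 2105

Count 4726 days before April 21, 2118:
Day-of-year of May 13, 2105: 133.
Day-of-year of April 21, 2118: 111.
2105 has 365 days, so 365 − 133 = 232 days remain in 2105.
Full years 2106–2117: 9 common + 3 leap = 9×365 + 3×366 = 4383 days.
Total: 232 + 4383 + 111 = 4726 days.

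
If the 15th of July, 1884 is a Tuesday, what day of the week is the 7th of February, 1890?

July 15, 1884 → July 15, 1885: 365 days.
July 15, 1885 → July 15, 1886: 365 days.
July 15, 1886 → July 15, 1887: 365 days.
July 15, 1887 → July 15, 1888: 366 days (1888 is a leap year).
July 15, 1888 → July 15, 1889: 365 days.
July 1889: 31 − 15 = 16 days remain.
Then August (31), September (30), October (31), November (30), December (31), January (31): 31 + 30 + 31 + 30 + 31 + 31 = 184 days.
February 1–7, 1890: 7 days (1890 is not a leap year).
Residual: 207 days.
Total: 2033 days.
2033 mod 7 = 3, so 3 days after Tuesday is Friday.

Friday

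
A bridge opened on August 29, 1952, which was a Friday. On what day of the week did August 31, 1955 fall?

Day-of-year of August 29, 1952: 242.
Day-of-year of August 31, 1955: 243.
1952 has 366 days, so 366 − 242 = 124 days remain in 1952.
Full years: 1953: 365; 1954: 365. Sum = 730.
Total: 124 + 730 + 243 = 1097 days.
1097 mod 7 = 5, so 5 days after Friday is Wednesday.

Wednesday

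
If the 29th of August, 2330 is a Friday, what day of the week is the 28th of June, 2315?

Count forward from the earlier date (June 28, 2315) to the later (August 29, 2330):
Day-of-year of June 28, 2315: 179.
Day-of-year of August 29, 2330: 241.
2315 has 365 days, so 365 − 179 = 186 days remain in 2315.
Full years 2316–2329: 10 common + 4 leap = 10×365 + 4×366 = 5114 days.
Total: 186 + 5114 + 241 = 5541 days.
5541 mod 7 = 4, so 4 days before Friday is Monday.

Monday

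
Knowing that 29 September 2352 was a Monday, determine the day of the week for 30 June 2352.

Count forward from the earlier date (June 30, 2352) to the later (September 29, 2352):
June 2352: 30 − 30 = 0 days remain.
Then July (31), August (31): 31 + 31 = 62 days.
September 1–29, 2352: 29 days.
Total: 0 + 62 + 29 = 91 days.
91 is a multiple of 7, so 30 June 2352 falls on the same weekday: Monday.

Monday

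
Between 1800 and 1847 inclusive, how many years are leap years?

Years divisible by 4 in [1800, 1847]: 1800, 1804, 1808, 1812, 1816, 1820, 1824, 1828, 1832, 1836, 1840, 1844.
Of these, 1800 is divisible by 100 but not 400, so not leap.
Leap years: 12 − 1 = 11.

11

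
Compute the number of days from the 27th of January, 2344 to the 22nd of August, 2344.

208

January 2344: 31 − 27 = 4 days remain.
Then February 2344 (29), March (31), April (30), May (31), June (30), July (31): 29 + 31 + 30 + 31 + 30 + 31 = 182 days.
August 1–22, 2344: 22 days.
Total: 4 + 182 + 22 = 208 days.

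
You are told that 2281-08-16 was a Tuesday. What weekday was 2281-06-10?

Friday

Count forward from the earlier date (June 10, 2281) to the later (August 16, 2281):
June 2281: 30 − 10 = 20 days remain.
Then July (31): 31 days.
August 1–16, 2281: 16 days.
Total: 20 + 31 + 16 = 67 days.
67 mod 7 = 4, so 4 days before Tuesday is Friday.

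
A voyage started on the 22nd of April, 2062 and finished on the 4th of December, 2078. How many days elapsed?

6070

Day-of-year of April 22, 2062: 112.
Day-of-year of December 4, 2078: 338.
2062 has 365 days, so 365 − 112 = 253 days remain in 2062.
Full years 2063–2077: 11 common + 4 leap = 11×365 + 4×366 = 5479 days.
Total: 253 + 5479 + 338 = 6070 days.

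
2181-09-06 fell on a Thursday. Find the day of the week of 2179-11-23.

Tuesday

Count forward from the earlier date (November 23, 2179) to the later (September 6, 2181):
November 23, 2179 → November 23, 2180: 366 days (2180 is a leap year).
November 2180: 30 − 23 = 7 days remain.
Then 9 full months totalling 274 days.
September 1–6, 2181: 6 days.
Residual: 287 days.
Total: 653 days.
653 mod 7 = 2, so 2 days before Thursday is Tuesday.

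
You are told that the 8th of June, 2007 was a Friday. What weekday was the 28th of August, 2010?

Saturday

Day-of-year of June 8, 2007: 159.
Day-of-year of August 28, 2010: 240.
2007 has 365 days, so 365 − 159 = 206 days remain in 2007.
Full years: 2008: 366; 2009: 365. Sum = 731.
Total: 206 + 731 + 240 = 1177 days.
1177 mod 7 = 1, so 1 day after Friday is Saturday.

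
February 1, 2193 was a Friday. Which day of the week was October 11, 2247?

Monday

From February 1, 2193 to February 1, 2247: 54 years, of which 12 contain a Feb 29 — 42×365 + 12×366 = 19722 days.
(2200 is not a leap year (divisible by 100 but not 400).)
February 2247: 28 − 1 = 27 days remain (2247 is not a leap year, so February has 28 days).
Then March (31), April (30), May (31), June (30), July (31), August (31), September (30): 31 + 30 + 31 + 30 + 31 + 31 + 30 = 214 days.
October 1–11, 2247: 11 days.
Residual: 252 days.
Total: 19974 days.
19974 mod 7 = 3, so 3 days after Friday is Monday.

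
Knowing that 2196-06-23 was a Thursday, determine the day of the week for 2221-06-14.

Day-of-year of June 23, 2196: 175.
Day-of-year of June 14, 2221: 165.
2196 has 366 days, so 366 − 175 = 191 days remain in 2196.
Full years 2197–2220: 19 common + 5 leap = 19×365 + 5×366 = 8765 days.
Total: 191 + 8765 + 165 = 9121 days.
9121 is a multiple of 7, so 2221-06-14 falls on the same weekday: Thursday.

Thursday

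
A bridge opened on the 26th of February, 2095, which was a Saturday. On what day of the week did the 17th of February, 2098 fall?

February 26, 2095 → February 26, 2096: 365 days.
February 26, 2096 → February 26, 2097: 366 days (2096 is a leap year).
February 2097: 28 − 26 = 2 days remain (2097 is not a leap year, so February has 28 days).
Then 11 full months totalling 337 days.
February 1–17, 2098: 17 days (2098 is not a leap year).
Residual: 356 days.
Total: 1087 days.
1087 mod 7 = 2, so 2 days after Saturday is Monday.

Monday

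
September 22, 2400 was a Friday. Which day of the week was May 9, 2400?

Tuesday

Count forward from the earlier date (May 9, 2400) to the later (September 22, 2400):
May 2400: 31 − 9 = 22 days remain.
Then June (30), July (31), August (31): 30 + 31 + 31 = 92 days.
September 1–22, 2400: 22 days.
Total: 22 + 92 + 22 = 136 days.
136 mod 7 = 3, so 3 days before Friday is Tuesday.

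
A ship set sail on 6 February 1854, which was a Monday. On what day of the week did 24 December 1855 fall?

Monday

February 1854: 28 − 6 = 22 days remain (1854 is not a leap year, so February has 28 days).
Then 21 full months totalling 640 days.
December 1–24, 1855: 24 days.
Total: 22 + 640 + 24 = 686 days.
686 is a multiple of 7, so 24 December 1855 falls on the same weekday: Monday.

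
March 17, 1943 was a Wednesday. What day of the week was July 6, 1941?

Count forward from the earlier date (July 6, 1941) to the later (March 17, 1943):
July 6, 1941 → July 6, 1942: 365 days.
July 1942: 31 − 6 = 25 days remain.
Then August (31), September (30), October (31), November (30), December (31), January (31), February 1943 (28): 31 + 30 + 31 + 30 + 31 + 31 + 28 = 212 days.
March 1–17, 1943: 17 days.
Residual: 254 days.
Total: 619 days.
619 mod 7 = 3, so 3 days before Wednesday is Sunday.

Sunday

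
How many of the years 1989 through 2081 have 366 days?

23

Years divisible by 4: 1992, 1996, …, 2080 — 23 in all.
2000 is divisible by 400, so still leap.
No century exceptions apply. Count: 23.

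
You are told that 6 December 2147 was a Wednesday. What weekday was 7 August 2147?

Count forward from the earlier date (August 7, 2147) to the later (December 6, 2147):
August 2147: 31 − 7 = 24 days remain.
Then September (30), October (31), November (30): 30 + 31 + 30 = 91 days.
December 1–6, 2147: 6 days.
Total: 24 + 91 + 6 = 121 days.
121 mod 7 = 2, so 2 days before Wednesday is Monday.

Monday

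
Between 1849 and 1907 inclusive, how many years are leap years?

Years divisible by 4: 1852, 1856, …, 1904 — 14 in all.
Of these, 1900 is divisible by 100 but not 400, so not leap.
Leap years: 14 − 1 = 13.

13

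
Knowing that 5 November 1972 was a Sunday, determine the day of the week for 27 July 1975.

Sunday

November 5, 1972 → November 5, 1973: 365 days.
November 5, 1973 → November 5, 1974: 365 days.
November 1974: 30 − 5 = 25 days remain.
Then December (31), January (31), February 1975 (28), March (31), April (30), May (31), June (30): 31 + 31 + 28 + 31 + 30 + 31 + 30 = 212 days.
July 1–27, 1975: 27 days.
Residual: 264 days.
Total: 994 days.
994 is a multiple of 7, so 27 July 1975 falls on the same weekday: Sunday.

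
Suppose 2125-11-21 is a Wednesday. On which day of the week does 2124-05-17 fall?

Count forward from the earlier date (May 17, 2124) to the later (November 21, 2125):
Day-of-year of May 17, 2124: 138.
Day-of-year of November 21, 2125: 325.
2124 has 366 days, so 366 − 138 = 228 days remain in 2124.
Total: 228 + 325 = 553 days.
553 is a multiple of 7, so 2124-05-17 falls on the same weekday: Wednesday.

Wednesday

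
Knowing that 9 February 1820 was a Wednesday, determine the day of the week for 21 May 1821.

Monday

February 1820: 29 − 9 = 20 days remain (1820 is a leap year, so February has 29 days).
Then 14 full months totalling 426 days.
May 1–21, 1821: 21 days.
Total: 20 + 426 + 21 = 467 days.
467 mod 7 = 5, so 5 days after Wednesday is Monday.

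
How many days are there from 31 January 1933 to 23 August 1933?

January 1933: 31 − 31 = 0 days remain.
Then February 1933 (28), March (31), April (30), May (31), June (30), July (31): 28 + 31 + 30 + 31 + 30 + 31 = 181 days.
August 1–23, 1933: 23 days.
Total: 0 + 181 + 23 = 204 days.

204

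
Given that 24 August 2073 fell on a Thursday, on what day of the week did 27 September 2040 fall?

Thursday

Count forward from the earlier date (September 27, 2040) to the later (August 24, 2073):
From September 27, 2040 to September 27, 2072: 32 years, of which 8 contain a Feb 29 — 24×365 + 8×366 = 11688 days.
September 2072: 30 − 27 = 3 days remain.
Then 10 full months totalling 304 days.
August 1–24, 2073: 24 days.
Residual: 331 days.
Total: 12019 days.
12019 is a multiple of 7, so 27 September 2040 falls on the same weekday: Thursday.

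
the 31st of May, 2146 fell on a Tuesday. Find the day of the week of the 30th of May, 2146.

Monday

Count forward from the earlier date (May 30, 2146) to the later (May 31, 2146):
Within May 2146: 31 − 30 = 1 day.
1 mod 7 = 1, so 1 day before Tuesday is Monday.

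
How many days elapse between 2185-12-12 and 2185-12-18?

6

Within December 2185: 18 − 12 = 6 days.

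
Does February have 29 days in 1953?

1953 is not a leap year.

No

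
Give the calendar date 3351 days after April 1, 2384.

June 4, 2393

Count 3351 days after April 1, 2384:
From April 1, 2384 to April 1, 2393: 9 years, of which 2 contain a Feb 29 — 7×365 + 2×366 = 3287 days.
April 2393: 30 − 1 = 29 days remain.
Then May (31): 31 days.
June 1–4, 2393: 4 days.
Residual: 64 days.
Total: 3351 days.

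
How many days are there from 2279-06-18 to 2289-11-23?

3811

From June 18, 2279 to June 18, 2289: 10 years, of which 3 contain a Feb 29 — 7×365 + 3×366 = 3653 days.
June 2289: 30 − 18 = 12 days remain.
Then July (31), August (31), September (30), October (31): 31 + 31 + 30 + 31 = 123 days.
November 1–23, 2289: 23 days.
Residual: 158 days.
Total: 3811 days.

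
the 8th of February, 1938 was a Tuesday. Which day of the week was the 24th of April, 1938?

February 1938: 28 − 8 = 20 days remain (1938 is not a leap year, so February has 28 days).
Then March (31): 31 days.
April 1–24, 1938: 24 days.
Total: 20 + 31 + 24 = 75 days.
75 mod 7 = 5, so 5 days after Tuesday is Sunday.

Sunday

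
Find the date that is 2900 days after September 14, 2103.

August 23, 2111

Count 2900 days after September 14, 2103:
From September 14, 2103 to September 14, 2110: 7 years, of which 2 contain a Feb 29 — 5×365 + 2×366 = 2557 days.
September 2110: 30 − 14 = 16 days remain.
Then 10 full months totalling 304 days.
August 1–23, 2111: 23 days.
Residual: 343 days.
Total: 2900 days.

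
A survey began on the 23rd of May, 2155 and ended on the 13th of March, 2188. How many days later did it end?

11983

From May 23, 2155 to May 23, 2187: 32 years, of which 8 contain a Feb 29 — 24×365 + 8×366 = 11688 days.
May 2187: 31 − 23 = 8 days remain.
Then 9 full months totalling 274 days.
March 1–13, 2188: 13 days.
Residual: 295 days.
Total: 11983 days.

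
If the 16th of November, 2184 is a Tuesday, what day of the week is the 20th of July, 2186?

Day-of-year of November 16, 2184: 321.
Day-of-year of July 20, 2186: 201.
2184 has 366 days, so 366 − 321 = 45 days remain in 2184.
Full years: 2185: 365. Sum = 365.
Total: 45 + 365 + 201 = 611 days.
611 mod 7 = 2, so 2 days after Tuesday is Thursday.

Thursday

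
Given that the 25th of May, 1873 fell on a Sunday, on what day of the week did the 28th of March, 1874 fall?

May 1873: 31 − 25 = 6 days remain.
Then 9 full months totalling 273 days.
March 1–28, 1874: 28 days.
Total: 6 + 273 + 28 = 307 days.
307 mod 7 = 6, so 6 days after Sunday is Saturday.

Saturday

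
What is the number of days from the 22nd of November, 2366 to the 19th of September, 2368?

667

November 2366: 30 − 22 = 8 days remain.
Then 21 full months totalling 640 days.
September 1–19, 2368: 19 days.
Total: 8 + 640 + 19 = 667 days.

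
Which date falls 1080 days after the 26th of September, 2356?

the 11th of September, 2359

Count 1080 days after September 26, 2356:
September 26, 2356 → September 26, 2357: 365 days.
September 26, 2357 → September 26, 2358: 365 days.
September 2358: 30 − 26 = 4 days remain.
Then 11 full months totalling 335 days.
September 1–11, 2359: 11 days.
Residual: 350 days.
Total: 1080 days.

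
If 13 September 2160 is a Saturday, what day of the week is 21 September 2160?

Sunday

Within September 2160: 21 − 13 = 8 days.
8 mod 7 = 1, so 1 day after Saturday is Sunday.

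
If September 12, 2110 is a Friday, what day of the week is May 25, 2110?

Count forward from the earlier date (May 25, 2110) to the later (September 12, 2110):
May 2110: 31 − 25 = 6 days remain.
Then June (30), July (31), August (31): 30 + 31 + 31 = 92 days.
September 1–12, 2110: 12 days.
Total: 6 + 92 + 12 = 110 days.
110 mod 7 = 5, so 5 days before Friday is Sunday.

Sunday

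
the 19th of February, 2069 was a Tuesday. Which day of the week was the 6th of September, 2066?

Monday

Count forward from the earlier date (September 6, 2066) to the later (February 19, 2069):
September 6, 2066 → September 6, 2067: 365 days.
September 6, 2067 → September 6, 2068: 366 days (2068 is a leap year).
September 2068: 30 − 6 = 24 days remain.
Then October (31), November (30), December (31), January (31): 31 + 30 + 31 + 31 = 123 days.
February 1–19, 2069: 19 days (2069 is not a leap year).
Residual: 166 days.
Total: 897 days.
897 mod 7 = 1, so 1 day before Tuesday is Monday.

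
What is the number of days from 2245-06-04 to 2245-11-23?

172

June 2245: 30 − 4 = 26 days remain.
Then July (31), August (31), September (30), October (31): 31 + 31 + 30 + 31 = 123 days.
November 1–23, 2245: 23 days.
Total: 26 + 123 + 23 = 172 days.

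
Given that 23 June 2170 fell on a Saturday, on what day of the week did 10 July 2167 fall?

Count forward from the earlier date (July 10, 2167) to the later (June 23, 2170):
Day-of-year of July 10, 2167: 191.
Day-of-year of June 23, 2170: 174.
2167 has 365 days, so 365 − 191 = 174 days remain in 2167.
Full years: 2168: 366; 2169: 365. Sum = 731.
Total: 174 + 731 + 174 = 1079 days.
1079 mod 7 = 1, so 1 day before Saturday is Friday.

Friday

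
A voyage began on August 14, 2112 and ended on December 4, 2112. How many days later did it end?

August 2112: 31 − 14 = 17 days remain.
Then September (30), October (31), November (30): 30 + 31 + 30 = 91 days.
December 1–4, 2112: 4 days.
Total: 17 + 91 + 4 = 112 days.

112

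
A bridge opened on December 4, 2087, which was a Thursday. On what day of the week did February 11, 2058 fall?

Monday

Count forward from the earlier date (February 11, 2058) to the later (December 4, 2087):
From February 11, 2058 to February 11, 2087: 29 years, of which 7 contain a Feb 29 — 22×365 + 7×366 = 10592 days.
February 2087: 28 − 11 = 17 days remain (2087 is not a leap year, so February has 28 days).
Then 9 full months totalling 275 days.
December 1–4, 2087: 4 days.
Residual: 296 days.
Total: 10888 days.
10888 mod 7 = 3, so 3 days before Thursday is Monday.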